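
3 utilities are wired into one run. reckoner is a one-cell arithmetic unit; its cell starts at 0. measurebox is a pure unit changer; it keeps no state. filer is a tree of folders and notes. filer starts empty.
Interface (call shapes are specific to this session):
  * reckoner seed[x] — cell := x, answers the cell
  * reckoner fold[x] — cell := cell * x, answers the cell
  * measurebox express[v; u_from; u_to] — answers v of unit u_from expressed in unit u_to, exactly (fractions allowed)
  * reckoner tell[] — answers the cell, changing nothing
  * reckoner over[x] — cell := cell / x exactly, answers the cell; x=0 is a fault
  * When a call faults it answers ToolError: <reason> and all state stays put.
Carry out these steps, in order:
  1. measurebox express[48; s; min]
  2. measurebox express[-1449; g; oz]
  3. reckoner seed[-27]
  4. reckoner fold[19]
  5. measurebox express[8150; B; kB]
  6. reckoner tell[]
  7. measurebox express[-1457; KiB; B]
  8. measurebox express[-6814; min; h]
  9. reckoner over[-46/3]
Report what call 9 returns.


Answer: 1539/46

Derivation:
Invoking measurebox express passing v: 48, u_from: s, u_to: min: 4/5.
Invoking measurebox express passing v: -1449, u_from: g, u_to: oz, giving -331200000/6479891.
Next I call reckoner seed passing x: -27, and observe -27.
Calling reckoner fold passing x: 19, giving -513.
I invoke measurebox express passing v: 8150, u_from: B, u_to: kB: 163/20.
I try reckoner tell(), — result: -513.
Next I call measurebox express passing v: -1457, u_from: KiB, u_to: B, giving -1491968.
I call measurebox express passing v: -6814, u_from: min, u_to: h, and get -3407/30.
I run reckoner over passing x: -46/3, which returns 1539/46.


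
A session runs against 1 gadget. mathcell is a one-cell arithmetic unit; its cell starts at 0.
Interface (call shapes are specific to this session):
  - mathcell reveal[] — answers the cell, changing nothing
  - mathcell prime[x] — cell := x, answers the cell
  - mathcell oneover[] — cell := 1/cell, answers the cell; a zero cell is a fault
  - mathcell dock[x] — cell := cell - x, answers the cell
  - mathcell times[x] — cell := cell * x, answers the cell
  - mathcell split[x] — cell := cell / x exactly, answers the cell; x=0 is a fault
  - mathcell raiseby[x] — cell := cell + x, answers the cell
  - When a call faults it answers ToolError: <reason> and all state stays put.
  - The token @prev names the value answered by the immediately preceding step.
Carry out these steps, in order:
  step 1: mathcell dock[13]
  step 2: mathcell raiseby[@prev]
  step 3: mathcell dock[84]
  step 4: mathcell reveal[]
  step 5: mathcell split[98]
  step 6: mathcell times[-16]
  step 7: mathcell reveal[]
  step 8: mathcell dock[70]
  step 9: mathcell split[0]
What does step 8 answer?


Answer: -2550/49

Derivation:
~$ mathcell dock x: 13
  -13
~$ mathcell raiseby x: @prev
  -26
~$ mathcell dock x: 84
  -110
~$ mathcell reveal
  -110
~$ mathcell split x: 98
  -55/49
~$ mathcell times x: -16
  880/49
~$ mathcell reveal
  880/49
~$ mathcell dock x: 70
  -2550/49
~$ mathcell split x: 0
  ToolError: division by zero


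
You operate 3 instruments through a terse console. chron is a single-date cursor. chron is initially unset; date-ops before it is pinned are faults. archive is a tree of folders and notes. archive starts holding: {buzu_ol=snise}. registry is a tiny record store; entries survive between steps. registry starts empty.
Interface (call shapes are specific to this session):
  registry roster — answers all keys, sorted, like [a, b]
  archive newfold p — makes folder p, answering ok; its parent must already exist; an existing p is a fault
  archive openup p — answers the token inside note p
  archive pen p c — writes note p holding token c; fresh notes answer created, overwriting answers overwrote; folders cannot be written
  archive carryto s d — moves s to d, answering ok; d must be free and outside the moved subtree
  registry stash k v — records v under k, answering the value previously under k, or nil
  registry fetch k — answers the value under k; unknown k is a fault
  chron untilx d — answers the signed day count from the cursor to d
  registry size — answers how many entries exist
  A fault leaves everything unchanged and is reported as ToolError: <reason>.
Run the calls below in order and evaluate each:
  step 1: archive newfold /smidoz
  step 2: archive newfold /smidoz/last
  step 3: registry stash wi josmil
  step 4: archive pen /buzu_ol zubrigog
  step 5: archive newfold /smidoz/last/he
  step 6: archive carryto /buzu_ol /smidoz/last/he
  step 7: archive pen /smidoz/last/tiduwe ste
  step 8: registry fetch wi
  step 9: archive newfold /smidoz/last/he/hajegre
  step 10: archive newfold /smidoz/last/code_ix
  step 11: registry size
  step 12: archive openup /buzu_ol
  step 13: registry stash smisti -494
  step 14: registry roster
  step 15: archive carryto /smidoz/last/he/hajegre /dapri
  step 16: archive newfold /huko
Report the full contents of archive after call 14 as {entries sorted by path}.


% archive newfold p→/smidoz
:: ok
% archive newfold p→/smidoz/last
:: ok
% registry stash k→wi v→josmil
:: nil
% archive pen p→/buzu_ol c→zubrigog
:: overwrote
% archive newfold p→/smidoz/last/he
:: ok
% archive carryto s→/buzu_ol d→/smidoz/last/he
:: ToolError: exists
% archive pen p→/smidoz/last/tiduwe c→ste
:: created
% registry fetch k→wi
:: josmil
% archive newfold p→/smidoz/last/he/hajegre
:: ok
% archive newfold p→/smidoz/last/code_ix
:: ok
% registry size
:: 1
% archive openup p→/buzu_ol
:: zubrigog
% registry stash k→smisti v→-494
:: nil
% registry roster
:: [smisti, wi]
% archive carryto s→/smidoz/last/he/hajegre d→/dapri
:: ok
% archive newfold p→/huko
:: ok

Answer: {buzu_ol=zubrigog, smidoz/, smidoz/last/, smidoz/last/code_ix/, smidoz/last/he/, smidoz/last/he/hajegre/, smidoz/last/tiduwe=ste}


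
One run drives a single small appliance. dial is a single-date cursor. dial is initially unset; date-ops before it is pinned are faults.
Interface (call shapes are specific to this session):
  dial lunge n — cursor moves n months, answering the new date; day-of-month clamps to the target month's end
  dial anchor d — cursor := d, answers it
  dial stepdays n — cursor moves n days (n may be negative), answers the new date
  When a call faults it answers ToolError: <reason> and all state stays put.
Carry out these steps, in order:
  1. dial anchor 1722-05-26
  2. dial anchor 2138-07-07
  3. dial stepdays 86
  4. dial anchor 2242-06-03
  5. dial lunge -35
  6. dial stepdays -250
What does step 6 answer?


% dial anchor(1722-05-26) : 1722-05-26
% dial anchor(2138-07-07) : 2138-07-07
% dial stepdays(86) : 2138-10-01
% dial anchor(2242-06-03) : 2242-06-03
% dial lunge(-35) : 2239-07-03
% dial stepdays(-250) : 2238-10-26

Answer: 2238-10-26


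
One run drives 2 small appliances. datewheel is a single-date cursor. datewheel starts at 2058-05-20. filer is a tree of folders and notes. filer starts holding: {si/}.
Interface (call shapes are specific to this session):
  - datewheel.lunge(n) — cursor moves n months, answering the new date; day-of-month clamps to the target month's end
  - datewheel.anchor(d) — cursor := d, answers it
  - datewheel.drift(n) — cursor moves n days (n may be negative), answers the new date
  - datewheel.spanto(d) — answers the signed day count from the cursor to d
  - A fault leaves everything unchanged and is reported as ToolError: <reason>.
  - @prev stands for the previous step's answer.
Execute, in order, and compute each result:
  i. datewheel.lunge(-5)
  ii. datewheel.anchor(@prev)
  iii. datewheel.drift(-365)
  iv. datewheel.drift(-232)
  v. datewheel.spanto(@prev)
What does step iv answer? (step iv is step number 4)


Answer: 2056-05-02

Derivation:
-> datewheel.lunge(n='-5')
<- 2057-12-20
-> datewheel.anchor(d='@prev')
<- 2057-12-20
-> datewheel.drift(n='-365')
<- 2056-12-20
-> datewheel.drift(n='-232')
<- 2056-05-02
-> datewheel.spanto(d='@prev')
<- 0


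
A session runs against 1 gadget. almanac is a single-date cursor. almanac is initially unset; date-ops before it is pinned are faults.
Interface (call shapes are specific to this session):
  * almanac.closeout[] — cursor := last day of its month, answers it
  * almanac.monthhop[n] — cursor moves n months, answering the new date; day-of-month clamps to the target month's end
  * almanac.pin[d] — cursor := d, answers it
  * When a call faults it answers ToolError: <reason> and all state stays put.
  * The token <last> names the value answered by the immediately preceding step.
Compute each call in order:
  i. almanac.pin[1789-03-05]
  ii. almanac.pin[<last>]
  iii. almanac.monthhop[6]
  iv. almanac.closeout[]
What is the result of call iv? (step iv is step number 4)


==> almanac.pin(1789-03-05)
<== 1789-03-05
==> almanac.pin(<last>)
<== 1789-03-05
==> almanac.monthhop(6)
<== 1789-09-05
==> almanac.closeout()
<== 1789-09-30

Answer: 1789-09-30


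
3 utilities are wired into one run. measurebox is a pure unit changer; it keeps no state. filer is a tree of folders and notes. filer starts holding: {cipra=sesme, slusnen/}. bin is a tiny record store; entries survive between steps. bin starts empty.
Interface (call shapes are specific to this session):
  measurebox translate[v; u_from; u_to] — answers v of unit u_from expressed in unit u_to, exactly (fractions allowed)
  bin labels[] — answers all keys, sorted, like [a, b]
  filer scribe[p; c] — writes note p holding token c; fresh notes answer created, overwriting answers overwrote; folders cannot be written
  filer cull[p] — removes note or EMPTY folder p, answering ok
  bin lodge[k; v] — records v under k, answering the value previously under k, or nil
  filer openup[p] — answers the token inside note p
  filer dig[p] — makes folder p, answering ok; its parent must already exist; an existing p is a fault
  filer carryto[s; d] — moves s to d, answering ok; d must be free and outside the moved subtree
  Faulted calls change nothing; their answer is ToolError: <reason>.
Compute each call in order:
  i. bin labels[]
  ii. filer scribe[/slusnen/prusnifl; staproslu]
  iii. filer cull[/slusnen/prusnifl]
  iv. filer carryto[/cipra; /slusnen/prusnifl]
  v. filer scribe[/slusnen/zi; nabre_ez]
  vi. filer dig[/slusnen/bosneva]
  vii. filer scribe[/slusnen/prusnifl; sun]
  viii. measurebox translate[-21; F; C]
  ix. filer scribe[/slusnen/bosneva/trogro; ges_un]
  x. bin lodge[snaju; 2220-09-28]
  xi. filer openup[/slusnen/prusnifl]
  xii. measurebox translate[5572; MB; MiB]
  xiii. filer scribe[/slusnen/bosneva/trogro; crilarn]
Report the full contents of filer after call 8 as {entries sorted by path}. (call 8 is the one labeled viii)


Answer: {slusnen/, slusnen/bosneva/, slusnen/prusnifl=sun, slusnen/zi=nabre_ez}

Derivation:
Using bin labels(), → [].
I use filer scribe(p='/slusnen/prusnifl', c='staproslu'), and get created.
I invoke filer cull(p='/slusnen/prusnifl'), and get ok.
I use filer carryto(s='/cipra', d='/slusnen/prusnifl'), yielding ok.
Now I run filer scribe(p='/slusnen/zi', c='nabre_ez'), and observe created.
I use filer dig(p='/slusnen/bosneva'), which returns ok.
Using filer scribe(p='/slusnen/prusnifl', c='sun'): overwrote.
Using measurebox translate(v='-21', u_from='F', u_to='C'), yielding -265/9.
Calling filer scribe(p='/slusnen/bosneva/trogro', c='ges_un'), and get created.
I call bin lodge(k='snaju', v='2220-09-28'), which returns nil.
I invoke filer openup(p='/slusnen/prusnifl'), and see sun.
Invoking measurebox translate(v='5572', u_from='MB', u_to='MiB'), → 21765625/4096.
Now I run filer scribe(p='/slusnen/bosneva/trogro', c='crilarn'): overwrote.


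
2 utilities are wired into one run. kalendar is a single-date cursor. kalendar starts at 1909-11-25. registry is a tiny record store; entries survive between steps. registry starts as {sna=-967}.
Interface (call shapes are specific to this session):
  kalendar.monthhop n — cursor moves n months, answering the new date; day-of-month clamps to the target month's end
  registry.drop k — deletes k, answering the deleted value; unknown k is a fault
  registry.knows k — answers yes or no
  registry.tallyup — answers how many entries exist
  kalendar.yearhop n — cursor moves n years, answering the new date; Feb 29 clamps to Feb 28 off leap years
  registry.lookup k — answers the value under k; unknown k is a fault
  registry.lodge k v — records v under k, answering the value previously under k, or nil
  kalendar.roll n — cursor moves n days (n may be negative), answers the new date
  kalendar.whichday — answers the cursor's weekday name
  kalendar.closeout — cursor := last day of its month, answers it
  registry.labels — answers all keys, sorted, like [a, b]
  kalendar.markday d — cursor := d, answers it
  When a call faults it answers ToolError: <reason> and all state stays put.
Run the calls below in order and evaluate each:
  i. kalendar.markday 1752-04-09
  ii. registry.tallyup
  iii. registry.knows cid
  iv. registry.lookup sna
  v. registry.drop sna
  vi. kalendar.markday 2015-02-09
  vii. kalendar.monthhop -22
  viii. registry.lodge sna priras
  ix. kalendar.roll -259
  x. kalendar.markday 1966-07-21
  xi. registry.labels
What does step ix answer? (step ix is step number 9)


Answer: 2012-07-24

Derivation:
Do: kalendar.markday[d→1752-04-09]
See: 1752-04-09
Do: registry.tallyup[]
See: 1
Do: registry.knows[k→cid]
See: no
Do: registry.lookup[k→sna]
See: -967
Do: registry.drop[k→sna]
See: -967
Do: kalendar.markday[d→2015-02-09]
See: 2015-02-09
Do: kalendar.monthhop[n→-22]
See: 2013-04-09
Do: registry.lodge[k→sna; v→priras]
See: nil
Do: kalendar.roll[n→-259]
See: 2012-07-24
Do: kalendar.markday[d→1966-07-21]
See: 1966-07-21
Do: registry.labels[]
See: [sna]


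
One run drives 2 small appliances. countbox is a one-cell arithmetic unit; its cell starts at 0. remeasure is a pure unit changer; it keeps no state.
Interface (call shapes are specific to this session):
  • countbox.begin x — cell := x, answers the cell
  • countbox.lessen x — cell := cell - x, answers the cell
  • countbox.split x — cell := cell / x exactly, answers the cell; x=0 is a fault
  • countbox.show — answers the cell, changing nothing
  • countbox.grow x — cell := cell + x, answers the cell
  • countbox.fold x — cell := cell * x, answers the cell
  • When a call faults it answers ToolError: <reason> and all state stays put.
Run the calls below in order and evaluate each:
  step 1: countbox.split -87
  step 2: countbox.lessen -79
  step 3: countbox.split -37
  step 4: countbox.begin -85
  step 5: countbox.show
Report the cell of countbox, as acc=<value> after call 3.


Answer: acc=-79/37

Derivation:
[in] split -87
:: 0
[in] lessen -79
:: 79
[in] split -37
:: -79/37
[in] begin -85
:: -85
[in] show
:: -85


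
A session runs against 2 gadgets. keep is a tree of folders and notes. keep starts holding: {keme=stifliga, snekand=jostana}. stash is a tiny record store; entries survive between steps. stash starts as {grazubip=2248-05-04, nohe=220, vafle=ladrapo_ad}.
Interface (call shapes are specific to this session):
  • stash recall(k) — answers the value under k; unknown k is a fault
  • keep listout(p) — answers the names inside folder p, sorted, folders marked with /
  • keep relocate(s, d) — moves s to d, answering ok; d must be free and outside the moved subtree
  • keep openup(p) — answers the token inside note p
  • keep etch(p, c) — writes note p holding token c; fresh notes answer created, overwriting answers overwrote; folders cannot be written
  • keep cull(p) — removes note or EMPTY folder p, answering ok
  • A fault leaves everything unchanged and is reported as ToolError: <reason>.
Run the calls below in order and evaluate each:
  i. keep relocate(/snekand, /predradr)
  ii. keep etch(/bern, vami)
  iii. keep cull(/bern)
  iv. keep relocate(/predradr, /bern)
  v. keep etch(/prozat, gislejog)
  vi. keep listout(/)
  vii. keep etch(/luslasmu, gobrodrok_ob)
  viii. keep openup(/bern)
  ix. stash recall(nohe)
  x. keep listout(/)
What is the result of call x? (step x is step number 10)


Step: keep relocate[s→/snekand; d→/predradr]
Result: ok
Step: keep etch[p→/bern; c→vami]
Result: created
Step: keep cull[p→/bern]
Result: ok
Step: keep relocate[s→/predradr; d→/bern]
Result: ok
Step: keep etch[p→/prozat; c→gislejog]
Result: created
Step: keep listout[p→/]
Result: [bern, keme, prozat]
Step: keep etch[p→/luslasmu; c→gobrodrok_ob]
Result: created
Step: keep openup[p→/bern]
Result: jostana
Step: stash recall[k→nohe]
Result: 220
Step: keep listout[p→/]
Result: [bern, keme, luslasmu, prozat]

Answer: [bern, keme, luslasmu, prozat]


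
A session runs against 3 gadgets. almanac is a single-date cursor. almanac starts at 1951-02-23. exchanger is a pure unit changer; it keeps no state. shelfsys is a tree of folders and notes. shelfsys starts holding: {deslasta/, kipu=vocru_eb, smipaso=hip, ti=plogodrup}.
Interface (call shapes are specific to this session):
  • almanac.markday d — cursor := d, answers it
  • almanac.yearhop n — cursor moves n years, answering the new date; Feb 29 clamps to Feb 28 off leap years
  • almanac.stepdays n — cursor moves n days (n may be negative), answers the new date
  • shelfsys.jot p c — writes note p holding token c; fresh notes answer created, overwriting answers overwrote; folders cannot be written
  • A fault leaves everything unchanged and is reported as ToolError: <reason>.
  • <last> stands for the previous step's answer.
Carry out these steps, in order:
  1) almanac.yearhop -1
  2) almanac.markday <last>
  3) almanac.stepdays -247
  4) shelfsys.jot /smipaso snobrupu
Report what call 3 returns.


Answer: 1949-06-21

Derivation:
Then almanac.yearhop using n=-1: 1950-02-23.
Calling almanac.markday using d=<last>, — result: 1950-02-23.
I run almanac.stepdays using n=-247, → 1949-06-21.
Calling shelfsys.jot using p=/smipaso, c=snobrupu, and see overwrote.


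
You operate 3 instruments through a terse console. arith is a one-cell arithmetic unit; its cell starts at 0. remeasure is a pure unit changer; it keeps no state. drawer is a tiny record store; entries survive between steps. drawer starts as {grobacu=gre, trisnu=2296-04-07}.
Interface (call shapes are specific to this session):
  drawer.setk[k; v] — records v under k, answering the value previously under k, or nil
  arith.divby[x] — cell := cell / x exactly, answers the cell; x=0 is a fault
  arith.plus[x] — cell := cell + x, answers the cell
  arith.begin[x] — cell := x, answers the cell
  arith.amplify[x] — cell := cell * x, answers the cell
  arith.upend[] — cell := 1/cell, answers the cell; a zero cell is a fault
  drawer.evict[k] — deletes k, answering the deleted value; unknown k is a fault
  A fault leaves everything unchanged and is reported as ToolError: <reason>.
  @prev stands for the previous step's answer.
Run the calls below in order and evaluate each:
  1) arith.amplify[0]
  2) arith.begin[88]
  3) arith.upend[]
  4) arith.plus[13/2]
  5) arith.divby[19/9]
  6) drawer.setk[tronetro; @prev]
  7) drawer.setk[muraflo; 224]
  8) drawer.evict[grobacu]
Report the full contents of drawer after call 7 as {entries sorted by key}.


Answer: {grobacu=gre, muraflo=224, trisnu=2296-04-07, tronetro=5157/1672}

Derivation:
-- 1. arith.amplify(x→0) => 0
-- 2. arith.begin(x→88) => 88
-- 3. arith.upend() => 1/88
-- 4. arith.plus(x→13/2) => 573/88
-- 5. arith.divby(x→19/9) => 5157/1672
-- 6. drawer.setk(k→tronetro, v→@prev) => nil
-- 7. drawer.setk(k→muraflo, v→224) => nil
-- 8. drawer.evict(k→grobacu) => gre


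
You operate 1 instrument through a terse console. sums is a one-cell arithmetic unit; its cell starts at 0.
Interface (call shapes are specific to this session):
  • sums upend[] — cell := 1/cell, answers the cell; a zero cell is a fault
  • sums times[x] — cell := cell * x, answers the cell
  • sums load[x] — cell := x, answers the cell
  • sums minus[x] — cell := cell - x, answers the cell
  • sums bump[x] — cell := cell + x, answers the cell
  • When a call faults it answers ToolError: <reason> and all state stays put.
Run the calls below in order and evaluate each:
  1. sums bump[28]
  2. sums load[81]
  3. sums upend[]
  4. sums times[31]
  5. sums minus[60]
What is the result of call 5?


Answer: -4829/81

Derivation:
-> sums bump(x='28')
<- 28
-> sums load(x='81')
<- 81
-> sums upend()
<- 1/81
-> sums times(x='31')
<- 31/81
-> sums minus(x='60')
<- -4829/81


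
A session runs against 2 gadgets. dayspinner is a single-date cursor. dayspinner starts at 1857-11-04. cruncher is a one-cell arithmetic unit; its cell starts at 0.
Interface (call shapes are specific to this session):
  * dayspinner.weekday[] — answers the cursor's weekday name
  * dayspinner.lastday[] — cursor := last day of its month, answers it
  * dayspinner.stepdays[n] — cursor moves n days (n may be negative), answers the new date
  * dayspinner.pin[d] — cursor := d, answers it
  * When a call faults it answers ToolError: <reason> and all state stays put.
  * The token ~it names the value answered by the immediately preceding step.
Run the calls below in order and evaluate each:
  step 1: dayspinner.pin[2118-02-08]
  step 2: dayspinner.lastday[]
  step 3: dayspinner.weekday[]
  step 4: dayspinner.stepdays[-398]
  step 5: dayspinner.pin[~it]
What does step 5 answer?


Answer: 2117-01-26

Derivation:
$ dayspinner.pin 2118-02-08
[out] 2118-02-08
$ dayspinner.lastday
[out] 2118-02-28
$ dayspinner.weekday
[out] Monday
$ dayspinner.stepdays -398
[out] 2117-01-26
$ dayspinner.pin ~it
[out] 2117-01-26


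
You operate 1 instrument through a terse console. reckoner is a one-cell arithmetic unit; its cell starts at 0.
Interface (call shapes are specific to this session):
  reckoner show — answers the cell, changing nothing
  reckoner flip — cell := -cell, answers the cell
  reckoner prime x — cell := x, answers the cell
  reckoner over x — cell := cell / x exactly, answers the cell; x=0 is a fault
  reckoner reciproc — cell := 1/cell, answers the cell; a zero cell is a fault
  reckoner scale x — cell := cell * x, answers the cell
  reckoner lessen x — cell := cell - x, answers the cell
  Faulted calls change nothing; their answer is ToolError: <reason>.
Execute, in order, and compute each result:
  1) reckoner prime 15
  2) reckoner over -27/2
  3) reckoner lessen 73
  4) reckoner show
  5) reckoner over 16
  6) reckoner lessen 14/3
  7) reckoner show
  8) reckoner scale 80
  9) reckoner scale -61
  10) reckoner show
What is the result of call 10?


-- 1. reckoner prime(x: 15) -> 15
-- 2. reckoner over(x: -27/2) -> -10/9
-- 3. reckoner lessen(x: 73) -> -667/9
-- 4. reckoner show() -> -667/9
-- 5. reckoner over(x: 16) -> -667/144
-- 6. reckoner lessen(x: 14/3) -> -1339/144
-- 7. reckoner show() -> -1339/144
-- 8. reckoner scale(x: 80) -> -6695/9
-- 9. reckoner scale(x: -61) -> 408395/9
-- 10. reckoner show() -> 408395/9

Answer: 408395/9


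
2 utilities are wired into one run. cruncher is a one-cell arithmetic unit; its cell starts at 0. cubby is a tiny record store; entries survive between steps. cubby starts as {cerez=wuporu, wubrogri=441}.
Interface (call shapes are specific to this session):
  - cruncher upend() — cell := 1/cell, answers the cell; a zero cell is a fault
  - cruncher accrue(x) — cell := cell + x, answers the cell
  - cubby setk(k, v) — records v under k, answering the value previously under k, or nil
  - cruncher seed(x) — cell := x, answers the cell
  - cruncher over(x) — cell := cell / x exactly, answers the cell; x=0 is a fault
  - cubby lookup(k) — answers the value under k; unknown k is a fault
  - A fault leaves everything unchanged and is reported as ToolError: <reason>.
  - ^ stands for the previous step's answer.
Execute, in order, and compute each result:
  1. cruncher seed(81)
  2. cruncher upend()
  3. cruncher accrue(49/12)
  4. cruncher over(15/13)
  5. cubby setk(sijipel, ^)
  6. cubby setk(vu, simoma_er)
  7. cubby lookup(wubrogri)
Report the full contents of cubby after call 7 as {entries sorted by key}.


-- 1. cruncher seed(81) -> 81
-- 2. cruncher upend() -> 1/81
-- 3. cruncher accrue(49/12) -> 1327/324
-- 4. cruncher over(15/13) -> 17251/4860
-- 5. cubby setk(sijipel, ^) -> nil
-- 6. cubby setk(vu, simoma_er) -> nil
-- 7. cubby lookup(wubrogri) -> 441

Answer: {cerez=wuporu, sijipel=17251/4860, vu=simoma_er, wubrogri=441}


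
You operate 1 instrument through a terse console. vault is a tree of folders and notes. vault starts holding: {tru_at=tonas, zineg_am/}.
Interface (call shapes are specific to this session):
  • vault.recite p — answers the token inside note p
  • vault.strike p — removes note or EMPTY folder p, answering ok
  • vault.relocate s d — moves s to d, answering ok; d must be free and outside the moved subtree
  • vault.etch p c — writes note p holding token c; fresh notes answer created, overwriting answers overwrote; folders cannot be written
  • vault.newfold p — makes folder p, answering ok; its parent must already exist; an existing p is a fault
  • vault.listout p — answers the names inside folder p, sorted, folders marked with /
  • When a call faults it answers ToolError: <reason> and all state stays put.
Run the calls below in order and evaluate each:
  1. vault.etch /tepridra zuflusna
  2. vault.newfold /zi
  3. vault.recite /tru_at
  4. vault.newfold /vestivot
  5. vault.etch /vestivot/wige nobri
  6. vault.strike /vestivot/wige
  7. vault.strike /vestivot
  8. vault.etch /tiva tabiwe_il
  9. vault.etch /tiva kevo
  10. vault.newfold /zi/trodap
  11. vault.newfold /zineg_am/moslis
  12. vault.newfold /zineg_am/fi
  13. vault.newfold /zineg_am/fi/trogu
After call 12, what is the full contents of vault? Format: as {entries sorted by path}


I use etch using p='/tepridra', c='zuflusna', which returns created.
Now I run newfold using p='/zi', and observe ok.
I use recite using p='/tru_at', and get tonas.
I invoke newfold using p='/vestivot', and get ok.
Now I run etch using p='/vestivot/wige', c='nobri', which returns created.
Using strike using p='/vestivot/wige', → ok.
Next I call strike using p='/vestivot', and get ok.
Now I run etch using p='/tiva', c='tabiwe_il', and see created.
Invoking etch using p='/tiva', c='kevo', and observe overwrote.
I try newfold using p='/zi/trodap', yielding ok.
Then newfold using p='/zineg_am/moslis', → ok.
Next I call newfold using p='/zineg_am/fi', and observe ok.
Now I run newfold using p='/zineg_am/fi/trogu', and see ok.

Answer: {tepridra=zuflusna, tiva=kevo, tru_at=tonas, zi/, zi/trodap/, zineg_am/, zineg_am/fi/, zineg_am/moslis/}


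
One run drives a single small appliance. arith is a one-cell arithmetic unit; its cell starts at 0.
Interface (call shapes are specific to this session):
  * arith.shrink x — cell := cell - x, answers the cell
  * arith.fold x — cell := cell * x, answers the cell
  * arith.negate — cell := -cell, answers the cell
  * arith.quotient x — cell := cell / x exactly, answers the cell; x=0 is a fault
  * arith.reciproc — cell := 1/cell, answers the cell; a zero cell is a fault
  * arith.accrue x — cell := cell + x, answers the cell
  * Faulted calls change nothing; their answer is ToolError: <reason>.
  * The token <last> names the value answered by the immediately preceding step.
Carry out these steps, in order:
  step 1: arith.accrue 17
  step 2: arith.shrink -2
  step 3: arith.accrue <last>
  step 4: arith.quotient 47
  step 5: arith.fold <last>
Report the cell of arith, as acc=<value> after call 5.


-- 1. arith.accrue(x=17) ~> 17
-- 2. arith.shrink(x=-2) ~> 19
-- 3. arith.accrue(x=<last>) ~> 38
-- 4. arith.quotient(x=47) ~> 38/47
-- 5. arith.fold(x=<last>) ~> 1444/2209

Answer: acc=1444/2209


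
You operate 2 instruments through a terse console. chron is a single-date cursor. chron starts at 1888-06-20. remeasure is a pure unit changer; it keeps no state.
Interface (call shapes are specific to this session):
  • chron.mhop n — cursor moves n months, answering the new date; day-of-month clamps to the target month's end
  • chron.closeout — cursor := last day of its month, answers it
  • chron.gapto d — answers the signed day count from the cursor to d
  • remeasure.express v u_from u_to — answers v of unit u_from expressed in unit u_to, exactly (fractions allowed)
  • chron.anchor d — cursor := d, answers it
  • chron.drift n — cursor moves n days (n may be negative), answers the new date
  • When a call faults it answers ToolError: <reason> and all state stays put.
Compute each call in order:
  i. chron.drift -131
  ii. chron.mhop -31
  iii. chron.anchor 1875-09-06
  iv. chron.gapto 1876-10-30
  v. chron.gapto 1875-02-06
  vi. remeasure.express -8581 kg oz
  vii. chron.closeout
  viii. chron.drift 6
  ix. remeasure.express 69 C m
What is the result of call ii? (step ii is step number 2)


Calling drift using n='-131', — result: 1888-02-10.
Now I run mhop using n='-31', giving 1885-07-10.
I call anchor using d='1875-09-06', → 1875-09-06.
I try gapto using d='1876-10-30', — result: 420.
Using gapto using d='1875-02-06', → -212.
Using express using v='-8581', u_from='kg', u_to='oz', yielding -13729600000000/45359237.
Then closeout(), and observe 1875-09-30.
I invoke drift using n='6', and see 1875-10-06.
I use express using v='69', u_from='C', u_to='m', yielding ToolError: incompatible units.

Answer: 1885-07-10


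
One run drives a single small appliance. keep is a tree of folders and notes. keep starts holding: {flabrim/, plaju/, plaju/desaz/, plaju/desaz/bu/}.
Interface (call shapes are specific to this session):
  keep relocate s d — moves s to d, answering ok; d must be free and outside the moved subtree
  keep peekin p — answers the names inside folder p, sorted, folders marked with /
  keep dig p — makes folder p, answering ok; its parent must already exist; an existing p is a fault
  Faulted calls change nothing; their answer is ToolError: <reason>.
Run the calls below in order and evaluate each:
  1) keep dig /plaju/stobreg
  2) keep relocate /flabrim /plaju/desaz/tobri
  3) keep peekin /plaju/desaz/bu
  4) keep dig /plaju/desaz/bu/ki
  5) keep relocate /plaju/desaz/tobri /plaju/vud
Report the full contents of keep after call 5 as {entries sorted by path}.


>> keep dig(p='/plaju/stobreg')
<< ok
>> keep relocate(s='/flabrim', d='/plaju/desaz/tobri')
<< ok
>> keep peekin(p='/plaju/desaz/bu')
<< []
>> keep dig(p='/plaju/desaz/bu/ki')
<< ok
>> keep relocate(s='/plaju/desaz/tobri', d='/plaju/vud')
<< ok

Answer: {plaju/, plaju/desaz/, plaju/desaz/bu/, plaju/desaz/bu/ki/, plaju/stobreg/, plaju/vud/}


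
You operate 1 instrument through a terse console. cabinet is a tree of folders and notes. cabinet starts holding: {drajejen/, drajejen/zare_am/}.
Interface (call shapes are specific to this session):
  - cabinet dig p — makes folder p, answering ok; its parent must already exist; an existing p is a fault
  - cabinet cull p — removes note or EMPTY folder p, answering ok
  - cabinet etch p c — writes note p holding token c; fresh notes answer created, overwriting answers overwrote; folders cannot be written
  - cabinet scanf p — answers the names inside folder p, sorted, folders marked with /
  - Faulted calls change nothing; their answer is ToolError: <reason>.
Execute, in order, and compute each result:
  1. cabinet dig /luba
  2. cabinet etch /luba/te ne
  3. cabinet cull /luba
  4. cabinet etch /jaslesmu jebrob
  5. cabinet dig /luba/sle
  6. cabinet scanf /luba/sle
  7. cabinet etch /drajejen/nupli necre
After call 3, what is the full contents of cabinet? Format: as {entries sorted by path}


Then cabinet dig with p: /luba, giving ok.
I run cabinet etch with p: /luba/te, c: ne, which returns created.
I invoke cabinet cull with p: /luba: ToolError: not empty.
Calling cabinet etch with p: /jaslesmu, c: jebrob, — result: created.
Then cabinet dig with p: /luba/sle, yielding ok.
Next I call cabinet scanf with p: /luba/sle, and observe [].
Next I call cabinet etch with p: /drajejen/nupli, c: necre, which returns created.

Answer: {drajejen/, drajejen/zare_am/, luba/, luba/te=ne}


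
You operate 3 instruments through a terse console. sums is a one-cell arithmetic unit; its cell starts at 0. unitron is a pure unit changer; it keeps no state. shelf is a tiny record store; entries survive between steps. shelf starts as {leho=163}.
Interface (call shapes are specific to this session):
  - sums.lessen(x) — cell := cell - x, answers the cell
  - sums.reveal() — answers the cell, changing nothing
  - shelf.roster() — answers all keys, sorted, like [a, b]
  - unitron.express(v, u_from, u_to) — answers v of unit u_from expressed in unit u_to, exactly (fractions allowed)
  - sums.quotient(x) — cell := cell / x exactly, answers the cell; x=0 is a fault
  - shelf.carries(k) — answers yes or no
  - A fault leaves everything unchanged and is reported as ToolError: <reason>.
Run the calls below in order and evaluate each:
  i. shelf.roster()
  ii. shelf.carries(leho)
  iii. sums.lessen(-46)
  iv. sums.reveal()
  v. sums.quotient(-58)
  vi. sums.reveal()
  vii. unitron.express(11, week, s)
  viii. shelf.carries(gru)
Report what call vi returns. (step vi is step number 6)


Answer: -23/29

Derivation:
% shelf.roster() -> [leho]
% shelf.carries(leho) -> yes
% sums.lessen(-46) -> 46
% sums.reveal() -> 46
% sums.quotient(-58) -> -23/29
% sums.reveal() -> -23/29
% unitron.express(11, week, s) -> 6652800
% shelf.carries(gru) -> no


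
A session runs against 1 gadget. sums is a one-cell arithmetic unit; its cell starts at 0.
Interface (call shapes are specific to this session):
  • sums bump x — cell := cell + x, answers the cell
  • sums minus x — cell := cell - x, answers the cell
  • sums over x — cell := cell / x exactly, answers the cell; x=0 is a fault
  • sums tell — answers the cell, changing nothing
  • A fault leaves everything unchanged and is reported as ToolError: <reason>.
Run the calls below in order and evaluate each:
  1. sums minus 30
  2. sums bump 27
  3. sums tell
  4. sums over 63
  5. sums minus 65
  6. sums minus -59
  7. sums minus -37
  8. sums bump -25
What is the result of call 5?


Answer: -1366/21

Derivation:
I run sums minus(x='30'), — result: -30.
Calling sums bump(x='27'), which returns -3.
I call sums tell(), and see -3.
Calling sums over(x='63'), — result: -1/21.
Next I call sums minus(x='65'), which returns -1366/21.
I use sums minus(x='-59'), → -127/21.
I use sums minus(x='-37'), — result: 650/21.
Next I call sums bump(x='-25'), → 125/21.


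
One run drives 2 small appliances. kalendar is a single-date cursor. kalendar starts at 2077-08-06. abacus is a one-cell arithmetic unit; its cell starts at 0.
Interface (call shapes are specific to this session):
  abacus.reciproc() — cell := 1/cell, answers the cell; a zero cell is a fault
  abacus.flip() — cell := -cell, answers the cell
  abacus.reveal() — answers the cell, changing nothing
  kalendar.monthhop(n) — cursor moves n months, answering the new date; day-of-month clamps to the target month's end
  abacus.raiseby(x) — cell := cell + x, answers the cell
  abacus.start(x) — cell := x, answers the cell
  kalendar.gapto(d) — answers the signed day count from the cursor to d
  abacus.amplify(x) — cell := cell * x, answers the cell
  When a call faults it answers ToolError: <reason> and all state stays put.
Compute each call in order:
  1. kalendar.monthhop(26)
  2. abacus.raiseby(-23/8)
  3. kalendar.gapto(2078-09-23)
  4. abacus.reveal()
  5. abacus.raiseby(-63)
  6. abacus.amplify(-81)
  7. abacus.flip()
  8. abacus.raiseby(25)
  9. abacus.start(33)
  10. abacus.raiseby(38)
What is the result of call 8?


[in] kalendar.monthhop n→26
= 2079-10-06
[in] abacus.raiseby x→-23/8
= -23/8
[in] kalendar.gapto d→2078-09-23
= -378
[in] abacus.reveal
= -23/8
[in] abacus.raiseby x→-63
= -527/8
[in] abacus.amplify x→-81
= 42687/8
[in] abacus.flip
= -42687/8
[in] abacus.raiseby x→25
= -42487/8
[in] abacus.start x→33
= 33
[in] abacus.raiseby x→38
= 71

Answer: -42487/8


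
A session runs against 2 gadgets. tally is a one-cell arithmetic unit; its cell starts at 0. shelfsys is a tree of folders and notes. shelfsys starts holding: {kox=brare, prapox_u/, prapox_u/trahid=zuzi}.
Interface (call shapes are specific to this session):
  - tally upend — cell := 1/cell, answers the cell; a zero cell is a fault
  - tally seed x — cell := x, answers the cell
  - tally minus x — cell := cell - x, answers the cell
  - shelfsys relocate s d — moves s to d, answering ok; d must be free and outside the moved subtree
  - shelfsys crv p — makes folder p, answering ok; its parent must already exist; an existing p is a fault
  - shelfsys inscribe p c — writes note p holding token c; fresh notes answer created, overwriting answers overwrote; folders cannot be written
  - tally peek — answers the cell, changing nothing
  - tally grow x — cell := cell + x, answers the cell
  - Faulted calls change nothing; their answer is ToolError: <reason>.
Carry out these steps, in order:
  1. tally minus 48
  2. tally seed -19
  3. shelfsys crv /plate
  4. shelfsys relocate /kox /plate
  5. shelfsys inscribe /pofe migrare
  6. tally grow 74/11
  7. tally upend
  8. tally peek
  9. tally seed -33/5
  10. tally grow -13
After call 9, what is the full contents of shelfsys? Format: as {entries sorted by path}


Answer: {kox=brare, plate/, pofe=migrare, prapox_u/, prapox_u/trahid=zuzi}

Derivation:
I try tally minus on x='48', yielding -48.
I invoke tally seed on x='-19', yielding -19.
Then shelfsys crv on p='/plate', giving ok.
I call shelfsys relocate on s='/kox', d='/plate', and observe ToolError: exists.
Calling shelfsys inscribe on p='/pofe', c='migrare', → created.
Using tally grow on x='74/11', → -135/11.
I use tally upend, yielding -11/135.
I use tally peek(), and get -11/135.
I try tally seed on x='-33/5', and see -33/5.
Next I call tally grow on x='-13', and observe -98/5.


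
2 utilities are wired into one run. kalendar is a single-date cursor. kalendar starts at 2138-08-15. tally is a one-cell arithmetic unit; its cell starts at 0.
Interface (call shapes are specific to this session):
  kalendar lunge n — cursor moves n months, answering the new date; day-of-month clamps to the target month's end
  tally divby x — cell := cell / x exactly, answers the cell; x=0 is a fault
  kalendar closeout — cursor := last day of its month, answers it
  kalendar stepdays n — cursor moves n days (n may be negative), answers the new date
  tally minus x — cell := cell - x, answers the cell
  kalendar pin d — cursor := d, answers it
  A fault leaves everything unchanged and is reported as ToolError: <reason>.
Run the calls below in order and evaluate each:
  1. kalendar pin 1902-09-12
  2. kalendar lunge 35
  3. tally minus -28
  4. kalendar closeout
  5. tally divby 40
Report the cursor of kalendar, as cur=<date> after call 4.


-- kalendar pin(d='1902-09-12') ~> 1902-09-12
-- kalendar lunge(n='35') ~> 1905-08-12
-- tally minus(x='-28') ~> 28
-- kalendar closeout() ~> 1905-08-31
-- tally divby(x='40') ~> 7/10

Answer: cur=1905-08-31


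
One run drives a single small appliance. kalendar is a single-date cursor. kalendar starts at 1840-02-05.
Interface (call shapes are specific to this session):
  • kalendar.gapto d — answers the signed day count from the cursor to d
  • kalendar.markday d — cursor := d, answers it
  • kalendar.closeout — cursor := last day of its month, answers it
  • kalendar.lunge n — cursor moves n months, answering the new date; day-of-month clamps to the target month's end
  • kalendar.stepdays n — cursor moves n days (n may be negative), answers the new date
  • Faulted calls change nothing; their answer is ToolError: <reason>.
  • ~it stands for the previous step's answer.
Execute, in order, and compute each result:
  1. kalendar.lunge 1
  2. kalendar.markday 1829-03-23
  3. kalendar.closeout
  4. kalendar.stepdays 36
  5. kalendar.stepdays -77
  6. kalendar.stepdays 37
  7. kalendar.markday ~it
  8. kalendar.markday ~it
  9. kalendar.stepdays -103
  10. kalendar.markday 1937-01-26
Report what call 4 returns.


-> kalendar.lunge(n: 1)
<- 1840-03-05
-> kalendar.markday(d: 1829-03-23)
<- 1829-03-23
-> kalendar.closeout()
<- 1829-03-31
-> kalendar.stepdays(n: 36)
<- 1829-05-06
-> kalendar.stepdays(n: -77)
<- 1829-02-18
-> kalendar.stepdays(n: 37)
<- 1829-03-27
-> kalendar.markday(d: ~it)
<- 1829-03-27
-> kalendar.markday(d: ~it)
<- 1829-03-27
-> kalendar.stepdays(n: -103)
<- 1828-12-14
-> kalendar.markday(d: 1937-01-26)
<- 1937-01-26

Answer: 1829-05-06
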